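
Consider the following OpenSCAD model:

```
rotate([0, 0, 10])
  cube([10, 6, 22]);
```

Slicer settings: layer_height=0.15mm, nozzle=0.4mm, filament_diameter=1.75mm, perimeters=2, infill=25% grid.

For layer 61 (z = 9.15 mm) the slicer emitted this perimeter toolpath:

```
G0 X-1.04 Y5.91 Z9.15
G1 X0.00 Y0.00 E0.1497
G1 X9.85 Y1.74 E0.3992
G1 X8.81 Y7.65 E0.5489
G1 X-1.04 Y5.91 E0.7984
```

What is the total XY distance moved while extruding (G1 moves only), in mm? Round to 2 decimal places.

Sum the Euclidean lengths of each G1 segment: total = 32.01 mm.

32.01 mm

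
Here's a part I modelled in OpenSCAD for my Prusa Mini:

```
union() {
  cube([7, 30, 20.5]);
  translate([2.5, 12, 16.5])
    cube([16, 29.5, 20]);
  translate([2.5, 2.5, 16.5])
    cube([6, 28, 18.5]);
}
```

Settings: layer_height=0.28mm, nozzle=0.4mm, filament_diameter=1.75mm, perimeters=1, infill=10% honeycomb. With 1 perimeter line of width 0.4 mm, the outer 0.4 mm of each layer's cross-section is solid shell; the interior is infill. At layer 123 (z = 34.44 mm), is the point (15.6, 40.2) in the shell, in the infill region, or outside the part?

At z = 34.44 mm: the cube is absent (z outside [0, 20.5]); the cube at (2.5, 12) is present — its section is the full 16×29.5 rectangle; the 6×28 cube at (2.5, 2.5) contributes its full rectangle; Merging all regions: the regions partially overlap (shared area 111.00 mm²), so overlapping operands fuse into one piece — 1 connected region. Overall, the cross-section is a single solid region. The nearest boundary edge runs (2.50, 41.50)→(18.50, 41.50); distance from the point to it = 1.30 mm. The point is inside the cross-section and 1.30 mm from the nearest boundary — more than the 0.4 mm shell width (1 × 0.4), so it's in the infill interior.

infill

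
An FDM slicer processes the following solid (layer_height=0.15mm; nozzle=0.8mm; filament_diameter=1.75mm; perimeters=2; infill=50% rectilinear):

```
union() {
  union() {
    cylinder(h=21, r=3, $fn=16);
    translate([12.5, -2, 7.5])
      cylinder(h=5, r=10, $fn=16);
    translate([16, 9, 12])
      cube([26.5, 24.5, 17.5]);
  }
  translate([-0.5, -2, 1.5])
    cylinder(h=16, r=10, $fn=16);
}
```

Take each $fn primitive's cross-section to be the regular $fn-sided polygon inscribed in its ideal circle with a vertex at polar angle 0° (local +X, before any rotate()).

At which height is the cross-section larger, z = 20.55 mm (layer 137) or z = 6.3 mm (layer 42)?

layer 137 (z = 20.55 mm)

Layer 137 (z = 20.55): the r=3 cylinder gives a regular 16-gon of circumradius 3 (constant along its height) (area = (16/2)·3.000²·sin(360°/16) = 27.55 mm²); the cylinder at (12.5, -2) is absent (z outside [7.5, 12.5]); the 26.5×24.5 cube at (16, 9) contributes its full rectangle (area 649.25 mm²); Taking the union: the 2 present regions are separate (no shared area or edge), so areas and boundary lengths simply add and each stays a separate island — area = 676.80 mm²; the cylinder at (-0.5, -2) is not intersected at this z (z outside [1.5, 17.5]); Taking the union: only that combined region is present, so the union is just that shape — area = 676.80 mm². So its area = 676.80 mm². Layer 42 (z = 6.3): the r=3 cylinder gives a regular 16-gon of circumradius 3 (constant along its height) (area = (16/2)·3.000²·sin(360°/16) = 27.55 mm²); the cylinder at (12.5, -2) does not reach this height (z outside [7.5, 12.5]); the cube at (16, 9) does not reach this height (z outside [12, 29.5]); Taking the union: only the r=3 cylinder is present, so the union is just that shape — area = 27.55 mm²; the r=10 cylinder at (-0.5, -2) contributes a regular 16-gon of circumradius 10 (area = (16/2)·10.000²·sin(360°/16) = 306.15 mm²); Taking the union: that combined region lies entirely inside the r=10 cylinder at (-0.5, -2), so the union is just the r=10 cylinder at (-0.5, -2) — area = 306.15 mm². So its area = 306.15 mm². Layer 137 is larger (676.80 vs 306.15 mm²).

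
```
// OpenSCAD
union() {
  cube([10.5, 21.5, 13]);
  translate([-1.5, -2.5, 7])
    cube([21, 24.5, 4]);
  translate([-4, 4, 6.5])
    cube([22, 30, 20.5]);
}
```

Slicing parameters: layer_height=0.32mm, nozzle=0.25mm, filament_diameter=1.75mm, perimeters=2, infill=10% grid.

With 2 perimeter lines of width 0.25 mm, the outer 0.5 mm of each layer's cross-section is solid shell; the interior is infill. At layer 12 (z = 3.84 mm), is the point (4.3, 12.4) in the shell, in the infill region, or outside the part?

At z = 3.84 mm: the cube (footprint 10.5×21.5) is included at this height; the cube at (-1.5, -2.5) is not intersected at this z (z outside [7, 11]); the cube at (-4, 4) is absent (z outside [6.5, 27]); Taking the union: only the 10.5×21.5 cube is present, so the union is just that shape — 1 connected region. Overall, the cross-section is a single solid region. The nearest boundary edge runs (0.00, 21.50)→(0.00, 0.00); distance from the point to it = 4.30 mm. The point is inside the cross-section and 4.30 mm from the nearest boundary — more than the 0.5 mm shell width (2 × 0.25), so it's in the infill interior.

infill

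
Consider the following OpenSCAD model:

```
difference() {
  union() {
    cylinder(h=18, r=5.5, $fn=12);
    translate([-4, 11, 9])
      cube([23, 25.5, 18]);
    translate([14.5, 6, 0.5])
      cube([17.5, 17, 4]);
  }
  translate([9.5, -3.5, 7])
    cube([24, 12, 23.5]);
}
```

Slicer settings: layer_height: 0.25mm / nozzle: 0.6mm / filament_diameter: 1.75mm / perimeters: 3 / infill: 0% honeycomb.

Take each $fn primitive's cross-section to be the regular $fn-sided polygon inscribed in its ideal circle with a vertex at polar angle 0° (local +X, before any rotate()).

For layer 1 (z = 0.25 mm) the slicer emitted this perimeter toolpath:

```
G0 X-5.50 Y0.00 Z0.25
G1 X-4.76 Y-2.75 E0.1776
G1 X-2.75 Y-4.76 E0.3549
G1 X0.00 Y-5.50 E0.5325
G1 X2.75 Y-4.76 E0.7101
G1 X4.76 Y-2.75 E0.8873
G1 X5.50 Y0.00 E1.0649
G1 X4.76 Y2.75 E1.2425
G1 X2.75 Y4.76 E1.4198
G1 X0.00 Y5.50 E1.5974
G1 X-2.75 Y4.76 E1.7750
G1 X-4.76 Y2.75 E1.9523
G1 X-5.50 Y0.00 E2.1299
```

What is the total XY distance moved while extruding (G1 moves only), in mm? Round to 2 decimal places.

34.15 mm

Sum the Euclidean lengths of each G1 segment: total = 34.15 mm.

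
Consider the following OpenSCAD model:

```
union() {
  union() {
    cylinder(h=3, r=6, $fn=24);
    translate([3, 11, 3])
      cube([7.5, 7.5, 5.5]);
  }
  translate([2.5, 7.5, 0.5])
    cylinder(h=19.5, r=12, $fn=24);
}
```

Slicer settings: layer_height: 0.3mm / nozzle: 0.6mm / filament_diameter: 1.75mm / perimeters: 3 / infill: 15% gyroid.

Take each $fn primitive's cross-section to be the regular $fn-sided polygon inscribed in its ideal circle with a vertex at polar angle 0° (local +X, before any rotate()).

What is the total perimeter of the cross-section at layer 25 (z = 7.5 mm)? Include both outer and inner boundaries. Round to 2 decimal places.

At z = 7.5 mm: the cylinder is not intersected at this z (z outside [0, 3]); the cube at (3, 11) is present — its section is the full 7.5×7.5 rectangle (perimeter 30.00 mm); Combining (union): only the 7.5×7.5 cube at (3, 11) is present, so the union is just that shape — boundary = 30.00 mm; the cylinder at (2.5, 7.5): section is a regular 24-gon, circumradius r=12 (perimeter = 2·24·12.000·sin(180°/24) = 75.18 mm); Taking the union: the regions partially overlap (shared area 53.05 mm²), so the edge portions inside another operand are dropped and the merged outline is re-measured after clipping — boundary = 76.68 mm. Overall, the cross-section is a single solid region. Total boundary length (outer) = 76.68 mm.

76.68 mm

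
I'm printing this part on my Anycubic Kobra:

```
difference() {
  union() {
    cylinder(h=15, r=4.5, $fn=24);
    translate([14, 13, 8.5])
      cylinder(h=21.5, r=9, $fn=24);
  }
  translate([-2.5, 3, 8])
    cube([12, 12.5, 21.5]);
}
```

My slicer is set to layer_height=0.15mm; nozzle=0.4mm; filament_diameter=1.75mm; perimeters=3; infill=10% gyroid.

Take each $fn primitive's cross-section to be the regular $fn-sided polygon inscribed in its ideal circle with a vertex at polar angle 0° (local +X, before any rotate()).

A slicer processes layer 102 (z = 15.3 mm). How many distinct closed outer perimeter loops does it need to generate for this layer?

At z = 15.3 mm: the cylinder is absent (z outside [0, 15]); the r=9 cylinder at (14, 13) contributes a regular 24-gon of circumradius 9; Taking the union: only the r=9 cylinder at (14, 13) is present, so the union is just that shape — 1 connected region; the cube at (-2.5, 3) (footprint 12×12.5) is included at this height; Taking the first minus the rest: starting from that combined region, the 12×12.5 cube at (-2.5, 3) partially overlaps it — only the 35.23 mm² overlap (of its 150.00 mm²) is removed, clipping the outline — 1 connected region. The result has 1 disconnected region.

1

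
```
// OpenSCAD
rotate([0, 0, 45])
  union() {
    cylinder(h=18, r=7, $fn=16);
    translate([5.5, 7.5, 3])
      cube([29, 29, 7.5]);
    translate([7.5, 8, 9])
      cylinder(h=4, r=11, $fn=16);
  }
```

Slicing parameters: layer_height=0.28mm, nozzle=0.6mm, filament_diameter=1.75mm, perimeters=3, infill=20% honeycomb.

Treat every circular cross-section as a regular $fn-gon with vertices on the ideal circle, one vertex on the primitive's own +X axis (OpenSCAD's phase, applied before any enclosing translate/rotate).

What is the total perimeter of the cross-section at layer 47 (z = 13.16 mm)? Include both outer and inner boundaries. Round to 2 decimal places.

At z = 13.16 mm: the cylinder: section is a regular 16-gon, circumradius r=7 (perimeter = 2·16·7.000·sin(180°/16) = 43.70 mm); the cube at (5.5, 7.5) is not intersected at this z (z outside [3, 10.5]); the cylinder at (7.5, 8) is absent (z outside [9, 13]); Combining (union): only the r=7 cylinder is present, so the union is just that shape — boundary = 43.70 mm; (whole slice rotated 45° about Z — lengths, areas and connectivity unchanged). Overall, the cross-section is a single solid region. Total boundary length (outer) = 43.70 mm.

43.70 mm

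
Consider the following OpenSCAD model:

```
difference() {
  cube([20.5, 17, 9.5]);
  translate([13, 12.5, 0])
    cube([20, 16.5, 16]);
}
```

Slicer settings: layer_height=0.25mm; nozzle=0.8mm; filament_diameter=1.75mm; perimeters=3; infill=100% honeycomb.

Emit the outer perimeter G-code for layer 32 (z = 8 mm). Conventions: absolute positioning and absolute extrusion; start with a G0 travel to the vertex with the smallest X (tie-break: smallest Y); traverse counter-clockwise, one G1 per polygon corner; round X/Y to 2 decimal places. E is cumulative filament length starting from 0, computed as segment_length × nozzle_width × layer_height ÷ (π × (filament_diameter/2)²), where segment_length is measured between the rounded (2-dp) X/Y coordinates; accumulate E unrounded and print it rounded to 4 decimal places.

G0 X0.00 Y0.00 Z8.00
G1 X20.50 Y0.00 E1.7046
G1 X20.50 Y12.50 E2.7440
G1 X13.00 Y12.50 E3.3676
G1 X13.00 Y17.00 E3.7418
G1 X0.00 Y17.00 E4.8227
G1 X0.00 Y0.00 E6.2363

At z = 8 mm: the cube is present — its section is the full 20.5×17 rectangle; the cube at (13, 12.5) (footprint 20×16.5) is included at this height; Taking the first minus the rest: starting from the 20.5×17 cube, the 20×16.5 cube at (13, 12.5) partially overlaps it — only the 33.75 mm² overlap (of its 330.00 mm²) is removed, clipping the outline — 1 connected region. The outline is a single polygon with 6 vertices. Extrusion per mm of travel: 0.8 × 0.25 / (π × 0.875²) = 0.083150. Accumulating E over each segment gives final E = 6.2363.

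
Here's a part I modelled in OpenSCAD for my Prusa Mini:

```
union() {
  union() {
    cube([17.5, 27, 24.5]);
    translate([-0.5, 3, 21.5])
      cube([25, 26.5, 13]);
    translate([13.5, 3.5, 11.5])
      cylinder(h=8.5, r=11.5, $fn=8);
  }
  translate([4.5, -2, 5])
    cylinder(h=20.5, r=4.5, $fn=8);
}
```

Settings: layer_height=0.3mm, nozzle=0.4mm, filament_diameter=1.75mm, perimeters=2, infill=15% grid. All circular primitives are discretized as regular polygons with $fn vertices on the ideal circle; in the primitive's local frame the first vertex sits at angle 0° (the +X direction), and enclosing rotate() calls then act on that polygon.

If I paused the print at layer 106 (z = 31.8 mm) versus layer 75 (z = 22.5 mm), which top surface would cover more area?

layer 75 (z = 22.5 mm)

Layer 106 (z = 31.8): the cube is not intersected at this z (z outside [0, 24.5]); the cube at (-0.5, 3) is present — its section is the full 25×26.5 rectangle (area 662.50 mm²); the cylinder at (13.5, 3.5) is absent (z outside [11.5, 20]); Taking the union: only the 25×26.5 cube at (-0.5, 3) is present, so the union is just that shape — area = 662.50 mm²; the cylinder at (4.5, -2) is absent (z outside [5, 25.5]); Combining (union): only the result so far is present, so the union is just that shape — area = 662.50 mm². So its area = 662.50 mm². Layer 75 (z = 22.5): the cube is present — its section is the full 17.5×27 rectangle (area 472.50 mm²); the cube at (-0.5, 3) is present — its section is the full 25×26.5 rectangle (area 662.50 mm²); the cylinder at (13.5, 3.5) does not reach this height (z outside [11.5, 20]); Merging all regions: the regions partially overlap — summed areas 1135.00 mm² minus the doubly-counted overlap 420.00 mm² gives 715.00 mm² — area = 715.00 mm²; the r=4.5 cylinder at (4.5, -2) gives a regular 8-gon of circumradius 4.5 (constant along its height) (area = (8/2)·4.500²·sin(360°/8) = 57.28 mm²); Combining (union): the regions partially overlap — summed areas 772.28 mm² minus the doubly-counted overlap 12.29 mm² gives 759.98 mm² — area = 759.98 mm². So its area = 759.98 mm². Layer 75 is larger (759.98 vs 662.50 mm²).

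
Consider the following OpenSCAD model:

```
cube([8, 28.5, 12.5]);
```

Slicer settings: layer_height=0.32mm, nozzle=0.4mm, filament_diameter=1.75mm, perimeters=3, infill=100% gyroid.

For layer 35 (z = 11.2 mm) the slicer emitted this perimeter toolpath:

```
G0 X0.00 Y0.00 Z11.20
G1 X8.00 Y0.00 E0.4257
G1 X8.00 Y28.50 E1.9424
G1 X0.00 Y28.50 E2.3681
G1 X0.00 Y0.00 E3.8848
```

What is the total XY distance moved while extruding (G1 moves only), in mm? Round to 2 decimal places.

Sum the Euclidean lengths of each G1 segment: total = 73.00 mm.

73.00 mm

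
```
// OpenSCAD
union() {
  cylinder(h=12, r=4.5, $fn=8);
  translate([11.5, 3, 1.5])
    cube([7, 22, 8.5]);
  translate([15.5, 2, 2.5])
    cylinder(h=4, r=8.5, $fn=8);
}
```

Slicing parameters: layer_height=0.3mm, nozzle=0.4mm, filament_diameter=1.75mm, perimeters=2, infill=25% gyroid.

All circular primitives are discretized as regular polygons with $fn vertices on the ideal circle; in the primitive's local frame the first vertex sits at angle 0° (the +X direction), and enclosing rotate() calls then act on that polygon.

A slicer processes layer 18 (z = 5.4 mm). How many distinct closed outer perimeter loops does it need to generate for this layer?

At z = 5.4 mm: the r=4.5 cylinder contributes a regular 8-gon of circumradius 4.5; the 7×22 cube at (11.5, 3) contributes its full rectangle; the cylinder at (15.5, 2): section is a regular 8-gon, circumradius r=8.5; Merging all regions: the regions partially overlap (shared area 47.32 mm²), so overlapping operands fuse into one piece — 2 connected regions. The result has 2 disconnected regions.

2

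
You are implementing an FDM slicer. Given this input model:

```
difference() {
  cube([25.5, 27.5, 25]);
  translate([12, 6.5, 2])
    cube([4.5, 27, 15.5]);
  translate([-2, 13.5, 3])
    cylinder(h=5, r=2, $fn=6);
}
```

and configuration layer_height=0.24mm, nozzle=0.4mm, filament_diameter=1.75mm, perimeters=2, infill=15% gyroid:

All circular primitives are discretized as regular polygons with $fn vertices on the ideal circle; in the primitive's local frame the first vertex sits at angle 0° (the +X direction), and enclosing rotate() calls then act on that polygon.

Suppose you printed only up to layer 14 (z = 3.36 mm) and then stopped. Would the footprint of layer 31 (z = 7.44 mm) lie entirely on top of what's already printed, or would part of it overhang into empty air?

Compare the two slices. At z = 3.36: the cube is present — its section is the full 25.5×27.5 rectangle (area 701.25 mm²); the cube at (12, 6.5) is present — its section is the full 4.5×27 rectangle (area 121.50 mm²); the cylinder at (-2, 13.5): section is a regular 6-gon, circumradius r=2 (area = (6/2)·2.000²·sin(360°/6) = 10.39 mm²); Taking the first minus the rest: starting from the 25.5×27.5 cube (701.25 mm²), the 4.5×27 cube at (12, 6.5) partially overlaps it — only the 94.50 mm² overlap (of its 121.50 mm²) is removed, clipping the outline; the r=2 cylinder at (-2, 13.5) misses the remaining region (no effect) — area = 606.75 mm². At z = 7.44: the cube (footprint 25.5×27.5) is included at this height (area 701.25 mm²); the cube at (12, 6.5) (footprint 4.5×27) is included at this height (area 121.50 mm²); the r=2 cylinder at (-2, 13.5) contributes a regular 6-gon of circumradius 2 (area = (6/2)·2.000²·sin(360°/6) = 10.39 mm²); Taking the first minus the rest: starting from the 25.5×27.5 cube (701.25 mm²), the 4.5×27 cube at (12, 6.5) partially overlaps it — only the 94.50 mm² overlap (of its 121.50 mm²) is removed, clipping the outline; the r=2 cylinder at (-2, 13.5) misses the remaining region (no effect) — area = 606.75 mm². Checking containment: the cross-section at z = 7.44 is a subset of the cross-section at z = 3.36.

entirely on top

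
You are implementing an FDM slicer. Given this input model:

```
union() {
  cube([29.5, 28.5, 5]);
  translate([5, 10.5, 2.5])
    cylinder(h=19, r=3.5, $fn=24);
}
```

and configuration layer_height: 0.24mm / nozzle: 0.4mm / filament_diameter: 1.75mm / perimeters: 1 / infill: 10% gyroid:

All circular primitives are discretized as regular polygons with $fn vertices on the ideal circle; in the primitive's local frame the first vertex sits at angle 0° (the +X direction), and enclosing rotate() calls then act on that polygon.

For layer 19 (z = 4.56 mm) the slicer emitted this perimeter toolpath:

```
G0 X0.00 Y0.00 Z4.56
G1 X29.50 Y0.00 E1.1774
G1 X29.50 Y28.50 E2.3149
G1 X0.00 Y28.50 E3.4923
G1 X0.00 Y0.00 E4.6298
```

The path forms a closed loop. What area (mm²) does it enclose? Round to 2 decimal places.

840.75 mm²

Apply the shoelace formula to the sequence of (X, Y) vertices; enclosed area = 840.75 mm².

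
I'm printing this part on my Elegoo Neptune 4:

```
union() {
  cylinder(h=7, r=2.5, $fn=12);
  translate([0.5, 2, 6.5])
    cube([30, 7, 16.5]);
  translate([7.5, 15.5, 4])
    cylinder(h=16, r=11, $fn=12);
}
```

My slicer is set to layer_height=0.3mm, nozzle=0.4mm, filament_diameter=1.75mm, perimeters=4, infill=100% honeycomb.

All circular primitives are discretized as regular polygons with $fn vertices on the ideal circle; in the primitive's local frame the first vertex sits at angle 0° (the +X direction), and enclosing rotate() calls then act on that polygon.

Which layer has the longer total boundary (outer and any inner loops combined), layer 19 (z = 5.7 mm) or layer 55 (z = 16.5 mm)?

Layer 19 (z = 5.7): the r=2.5 cylinder contributes a regular 12-gon of circumradius 2.5 (perimeter = 2·12·2.500·sin(180°/12) = 15.53 mm); the cube at (0.5, 2) does not reach this height (z outside [6.5, 23]); the cylinder at (7.5, 15.5): section is a regular 12-gon, circumradius r=11 (perimeter = 2·12·11.000·sin(180°/12) = 68.33 mm); Combining (union): the 2 present regions are separate (no shared area or edge), so areas and boundary lengths simply add and each stays a separate island — boundary = 83.86 mm. So its perimeter = 83.86 mm. Layer 55 (z = 16.5): the cylinder is absent (z outside [0, 7]); the cube at (0.5, 2) (footprint 30×7) is included at this height (perimeter 74.00 mm); the r=11 cylinder at (7.5, 15.5) gives a regular 12-gon of circumradius 11 (constant along its height) (perimeter = 2·12·11.000·sin(180°/12) = 68.33 mm); Merging all regions: the regions partially overlap (shared area 49.39 mm²), so the edge portions inside another operand are dropped and the merged outline is re-measured after clipping — boundary = 107.49 mm. So its perimeter = 107.49 mm. Layer 55 is larger (107.49 vs 83.86 mm).

layer 55 (z = 16.5 mm)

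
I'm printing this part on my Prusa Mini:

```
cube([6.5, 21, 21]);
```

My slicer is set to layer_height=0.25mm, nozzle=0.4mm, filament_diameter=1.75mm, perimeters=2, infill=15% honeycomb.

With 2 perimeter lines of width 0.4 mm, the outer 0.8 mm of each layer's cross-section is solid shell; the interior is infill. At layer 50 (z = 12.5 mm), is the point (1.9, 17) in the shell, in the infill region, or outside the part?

infill

At z = 12.5 mm: the cube (footprint 6.5×21) is included at this height. Overall, the cross-section is a single solid region. The nearest boundary edge runs (0.00, 21.00)→(0.00, 0.00); distance from the point to it = 1.90 mm. The point is inside the cross-section and 1.90 mm from the nearest boundary — more than the 0.8 mm shell width (2 × 0.4), so it's in the infill interior.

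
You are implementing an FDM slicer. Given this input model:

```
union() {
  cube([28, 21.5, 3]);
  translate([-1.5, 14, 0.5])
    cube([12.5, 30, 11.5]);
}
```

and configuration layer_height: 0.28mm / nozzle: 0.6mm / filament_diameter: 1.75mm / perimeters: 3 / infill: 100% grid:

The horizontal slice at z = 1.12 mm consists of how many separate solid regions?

At z = 1.12 mm: the cube is present — its section is the full 28×21.5 rectangle; the 12.5×30 cube at (-1.5, 14) contributes its full rectangle; Taking the union: the regions partially overlap (shared area 82.50 mm²), so overlapping operands fuse into one piece — 1 connected region. The result has 1 disconnected region.

1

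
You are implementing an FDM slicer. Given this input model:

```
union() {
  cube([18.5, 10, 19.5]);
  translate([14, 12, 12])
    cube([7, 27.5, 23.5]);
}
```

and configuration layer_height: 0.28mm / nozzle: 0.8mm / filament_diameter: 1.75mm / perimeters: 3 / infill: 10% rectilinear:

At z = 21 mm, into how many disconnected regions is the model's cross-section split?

1

At z = 21 mm: the cube is absent (z outside [0, 19.5]); the cube at (14, 12) is present — its section is the full 7×27.5 rectangle; Merging all regions: only the 7×27.5 cube at (14, 12) is present, so the union is just that shape — 1 connected region. The result has 1 disconnected region.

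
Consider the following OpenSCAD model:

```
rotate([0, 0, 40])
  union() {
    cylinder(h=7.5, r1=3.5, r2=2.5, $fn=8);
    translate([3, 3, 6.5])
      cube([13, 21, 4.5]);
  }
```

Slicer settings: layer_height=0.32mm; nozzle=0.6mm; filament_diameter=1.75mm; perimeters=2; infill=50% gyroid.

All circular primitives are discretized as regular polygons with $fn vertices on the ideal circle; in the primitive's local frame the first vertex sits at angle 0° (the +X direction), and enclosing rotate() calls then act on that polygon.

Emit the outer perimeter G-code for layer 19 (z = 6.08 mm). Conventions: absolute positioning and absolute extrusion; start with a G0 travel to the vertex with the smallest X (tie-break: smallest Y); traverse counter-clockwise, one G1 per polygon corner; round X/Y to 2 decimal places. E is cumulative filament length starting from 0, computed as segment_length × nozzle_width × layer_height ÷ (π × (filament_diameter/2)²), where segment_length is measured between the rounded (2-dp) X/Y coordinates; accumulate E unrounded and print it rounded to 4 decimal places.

G0 X-2.68 Y0.23 Z6.08
G1 X-2.06 Y-1.73 E0.1641
G1 X-0.23 Y-2.68 E0.3287
G1 X1.73 Y-2.06 E0.4928
G1 X2.68 Y-0.23 E0.6574
G1 X2.06 Y1.73 E0.8215
G1 X0.23 Y2.68 E0.9861
G1 X-1.73 Y2.06 E1.1502
G1 X-2.68 Y0.23 E1.3147

At z = 6.08 mm: the cone: at t=0.811 of its height the radius interpolates to r₁+(r₂−r₁)t = 2.689, giving a regular 8-gon of that circumradius; the cube at (3, 3) does not reach this height (z outside [6.5, 11]); Merging all regions: only the cone is present, so the union is just that shape — 1 connected region; (whole slice rotated 40° about Z — lengths, areas and connectivity unchanged). The outline is a single polygon with 8 vertices. Extrusion per mm of travel: 0.6 × 0.32 / (π × 0.875²) = 0.079824. Accumulating E over each segment gives final E = 1.3147.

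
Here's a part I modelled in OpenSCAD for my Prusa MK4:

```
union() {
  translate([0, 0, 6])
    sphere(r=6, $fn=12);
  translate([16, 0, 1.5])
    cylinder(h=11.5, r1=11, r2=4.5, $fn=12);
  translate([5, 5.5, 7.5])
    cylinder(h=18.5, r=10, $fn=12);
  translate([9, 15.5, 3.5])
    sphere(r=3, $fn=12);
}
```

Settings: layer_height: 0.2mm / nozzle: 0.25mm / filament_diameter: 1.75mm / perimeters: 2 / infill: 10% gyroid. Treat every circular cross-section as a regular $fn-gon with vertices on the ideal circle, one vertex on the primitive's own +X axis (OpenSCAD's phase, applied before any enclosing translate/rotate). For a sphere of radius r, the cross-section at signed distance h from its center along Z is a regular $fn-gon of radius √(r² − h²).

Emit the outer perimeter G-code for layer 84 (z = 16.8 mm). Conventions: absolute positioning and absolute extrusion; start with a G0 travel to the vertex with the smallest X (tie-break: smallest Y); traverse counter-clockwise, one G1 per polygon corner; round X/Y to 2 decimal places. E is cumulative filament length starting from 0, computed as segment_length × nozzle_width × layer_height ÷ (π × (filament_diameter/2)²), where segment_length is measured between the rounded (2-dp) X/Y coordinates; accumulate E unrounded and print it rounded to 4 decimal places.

At z = 16.8 mm: the sphere is absent (|z−center|=10.800 > r=6); the cone at (16, 0) is absent (z outside [1.5, 13]); the r=10 cylinder at (5, 5.5) contributes a regular 12-gon of circumradius 10; the sphere at (9, 15.5) is not intersected at this z (|z−center|=13.300 > r=3); Taking the union: only the r=10 cylinder at (5, 5.5) is present, so the union is just that shape — 1 connected region. The outline is a single polygon with 12 vertices. Extrusion per mm of travel: 0.25 × 0.2 / (π × 0.875²) = 0.020788. Accumulating E over each segment gives final E = 1.2912.

G0 X-5.00 Y5.50 Z16.80
G1 X-3.66 Y0.50 E0.1076
G1 X0.00 Y-3.16 E0.2152
G1 X5.00 Y-4.50 E0.3228
G1 X10.00 Y-3.16 E0.4304
G1 X13.66 Y0.50 E0.5380
G1 X15.00 Y5.50 E0.6456
G1 X13.66 Y10.50 E0.7532
G1 X10.00 Y14.16 E0.8608
G1 X5.00 Y15.50 E0.9684
G1 X0.00 Y14.16 E1.0760
G1 X-3.66 Y10.50 E1.1836
G1 X-5.00 Y5.50 E1.2912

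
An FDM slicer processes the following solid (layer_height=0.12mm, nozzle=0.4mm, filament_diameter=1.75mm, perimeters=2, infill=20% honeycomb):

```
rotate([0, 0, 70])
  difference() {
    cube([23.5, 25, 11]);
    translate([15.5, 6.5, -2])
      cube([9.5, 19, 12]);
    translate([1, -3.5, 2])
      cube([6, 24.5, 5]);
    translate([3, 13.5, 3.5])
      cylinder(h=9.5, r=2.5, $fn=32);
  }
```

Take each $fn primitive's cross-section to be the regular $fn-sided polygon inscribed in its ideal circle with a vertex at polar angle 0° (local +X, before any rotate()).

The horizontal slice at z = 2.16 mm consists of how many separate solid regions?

1

At z = 2.16 mm: the cube is present — its section is the full 23.5×25 rectangle; the cube at (15.5, 6.5) (footprint 9.5×19) is included at this height; the 6×24.5 cube at (1, -3.5) contributes its full rectangle; the cylinder at (3, 13.5) does not reach this height (z outside [3.5, 13]); Taking the first minus the rest: starting from the 23.5×25 cube, the 9.5×19 cube at (15.5, 6.5) partially overlaps it — only the 148.00 mm² overlap (of its 180.50 mm²) is removed, clipping the outline; the 6×24.5 cube at (1, -3.5) partially overlaps it — only the 126.00 mm² overlap (of its 147.00 mm²) is removed, clipping the outline — 1 connected region; (whole slice rotated 70° about Z — lengths, areas and connectivity unchanged). The result has 1 disconnected region.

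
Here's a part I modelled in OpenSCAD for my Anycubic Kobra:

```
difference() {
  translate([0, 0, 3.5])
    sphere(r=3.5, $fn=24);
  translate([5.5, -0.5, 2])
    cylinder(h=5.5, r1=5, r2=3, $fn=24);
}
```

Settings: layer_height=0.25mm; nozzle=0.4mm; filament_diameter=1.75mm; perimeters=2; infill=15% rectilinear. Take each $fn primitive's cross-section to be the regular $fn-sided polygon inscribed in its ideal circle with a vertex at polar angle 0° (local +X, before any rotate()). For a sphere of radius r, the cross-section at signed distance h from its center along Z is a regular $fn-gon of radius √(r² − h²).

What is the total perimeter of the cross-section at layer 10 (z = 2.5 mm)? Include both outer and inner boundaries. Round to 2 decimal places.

20.22 mm

At z = 2.5 mm: the sphere: section is a regular 24-gon, circumradius = √(r²−h²) = √(3.5²−1²) = 3.354 (perimeter = 2·24·3.354·sin(180°/24) = 21.01 mm); the cone at (5.5, -0.5) (r1=5→r2=3) has section circumradius 4.818 here — a regular 24-gon (perimeter = 2·24·4.818·sin(180°/24) = 30.19 mm); After the difference (first − rest): starting from the r=3.5 sphere, the cone at (5.5, -0.5) partially overlaps it — only the 10.45 mm² overlap (of its 72.10 mm²) is removed, clipping the outline — boundary = 20.22 mm. Overall, the cross-section is a single solid region. Total boundary length (outer) = 20.22 mm.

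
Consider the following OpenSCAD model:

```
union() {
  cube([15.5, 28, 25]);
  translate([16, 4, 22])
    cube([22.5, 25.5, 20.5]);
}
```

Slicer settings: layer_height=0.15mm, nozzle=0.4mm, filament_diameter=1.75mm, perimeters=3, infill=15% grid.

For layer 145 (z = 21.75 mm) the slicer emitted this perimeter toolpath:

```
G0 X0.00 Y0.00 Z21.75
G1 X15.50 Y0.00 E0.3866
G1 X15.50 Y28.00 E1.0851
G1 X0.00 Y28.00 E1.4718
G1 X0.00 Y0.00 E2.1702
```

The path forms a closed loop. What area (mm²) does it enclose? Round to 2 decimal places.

434.00 mm²

Apply the shoelace formula to the sequence of (X, Y) vertices; enclosed area = 434.00 mm².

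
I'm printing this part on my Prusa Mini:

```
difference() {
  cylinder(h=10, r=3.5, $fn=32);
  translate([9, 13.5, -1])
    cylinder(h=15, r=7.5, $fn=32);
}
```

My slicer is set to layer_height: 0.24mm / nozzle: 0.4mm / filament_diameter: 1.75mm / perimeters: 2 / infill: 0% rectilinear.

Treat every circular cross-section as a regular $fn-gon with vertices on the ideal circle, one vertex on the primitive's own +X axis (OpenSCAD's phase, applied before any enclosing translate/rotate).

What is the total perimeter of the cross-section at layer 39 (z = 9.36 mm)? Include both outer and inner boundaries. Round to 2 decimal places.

At z = 9.36 mm: the r=3.5 cylinder contributes a regular 32-gon of circumradius 3.5 (perimeter = 2·32·3.500·sin(180°/32) = 21.96 mm); the r=7.5 cylinder at (9, 13.5) gives a regular 32-gon of circumradius 7.5 (constant along its height) (perimeter = 2·32·7.500·sin(180°/32) = 47.05 mm); Subtracting the remaining from the first: starting from the r=3.5 cylinder, the r=7.5 cylinder at (9, 13.5) misses the remaining region (no effect) — boundary = 21.96 mm. Overall, the cross-section is a single solid region. Total boundary length (outer) = 21.96 mm.

21.96 mm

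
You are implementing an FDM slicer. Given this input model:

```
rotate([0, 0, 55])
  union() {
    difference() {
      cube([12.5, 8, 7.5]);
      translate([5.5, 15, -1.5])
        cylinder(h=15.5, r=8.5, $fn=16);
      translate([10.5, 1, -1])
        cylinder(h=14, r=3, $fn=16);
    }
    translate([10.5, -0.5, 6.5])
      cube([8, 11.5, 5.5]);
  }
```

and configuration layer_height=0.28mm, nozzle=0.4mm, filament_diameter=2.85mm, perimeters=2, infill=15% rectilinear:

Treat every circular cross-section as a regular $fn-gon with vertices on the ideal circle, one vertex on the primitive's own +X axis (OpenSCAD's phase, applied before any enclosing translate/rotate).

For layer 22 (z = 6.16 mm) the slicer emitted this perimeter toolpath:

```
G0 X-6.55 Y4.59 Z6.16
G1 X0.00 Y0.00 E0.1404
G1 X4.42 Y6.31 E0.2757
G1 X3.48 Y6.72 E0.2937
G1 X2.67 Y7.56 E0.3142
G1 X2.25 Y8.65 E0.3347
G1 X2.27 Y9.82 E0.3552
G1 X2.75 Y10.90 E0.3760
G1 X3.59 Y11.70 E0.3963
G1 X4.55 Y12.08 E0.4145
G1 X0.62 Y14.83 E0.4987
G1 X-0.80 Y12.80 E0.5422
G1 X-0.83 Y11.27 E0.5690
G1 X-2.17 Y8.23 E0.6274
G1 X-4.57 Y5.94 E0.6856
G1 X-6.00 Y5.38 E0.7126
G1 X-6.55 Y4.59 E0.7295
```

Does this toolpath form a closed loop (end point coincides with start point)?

Start point (G0): (-6.55, 4.59). End point (last G1): the path returns to the start — closed.

yes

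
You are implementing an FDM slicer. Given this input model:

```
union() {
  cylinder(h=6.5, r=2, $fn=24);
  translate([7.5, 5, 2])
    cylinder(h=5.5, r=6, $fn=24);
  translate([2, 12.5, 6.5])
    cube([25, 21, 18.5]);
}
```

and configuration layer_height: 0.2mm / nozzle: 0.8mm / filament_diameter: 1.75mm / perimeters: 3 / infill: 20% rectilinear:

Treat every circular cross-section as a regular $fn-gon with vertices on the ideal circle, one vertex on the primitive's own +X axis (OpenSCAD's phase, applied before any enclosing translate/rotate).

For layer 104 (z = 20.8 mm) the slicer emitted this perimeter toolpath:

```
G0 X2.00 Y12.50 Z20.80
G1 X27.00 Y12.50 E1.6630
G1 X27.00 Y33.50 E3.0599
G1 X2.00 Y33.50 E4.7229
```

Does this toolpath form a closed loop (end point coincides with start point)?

Start point (G0): (2.00, 12.50). End point (last G1): the path does not return to the start — open.

no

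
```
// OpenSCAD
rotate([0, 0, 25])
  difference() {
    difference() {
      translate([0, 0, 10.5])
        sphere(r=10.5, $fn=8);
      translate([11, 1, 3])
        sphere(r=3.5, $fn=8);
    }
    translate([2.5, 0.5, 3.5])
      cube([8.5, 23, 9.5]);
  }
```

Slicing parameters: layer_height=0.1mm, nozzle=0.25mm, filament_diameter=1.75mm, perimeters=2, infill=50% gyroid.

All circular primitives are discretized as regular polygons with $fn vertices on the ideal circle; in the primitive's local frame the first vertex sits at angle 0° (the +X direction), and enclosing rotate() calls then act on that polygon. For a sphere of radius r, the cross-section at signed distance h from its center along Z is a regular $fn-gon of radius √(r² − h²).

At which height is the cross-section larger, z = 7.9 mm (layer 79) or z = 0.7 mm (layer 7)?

layer 79 (z = 7.9 mm)

Layer 79 (z = 7.9): the sphere: section is a regular 8-gon, circumradius = √(r²−h²) = √(10.5²−2.6²) = 10.173 (area = (8/2)·10.173²·sin(360°/8) = 292.71 mm²); the sphere at (11, 1) is absent (|z−center|=4.900 > r=3.5); Taking the first minus the rest: none of the subtracted shapes is present at this height, so the r=10.5 sphere is unchanged — area = 292.71 mm²; the 8.5×23 cube at (2.5, 0.5) contributes its full rectangle (area 195.50 mm²); After the difference (first − rest): starting from the result so far (292.71 mm²), the 8.5×23 cube at (2.5, 0.5) partially overlaps it — only the 45.26 mm² overlap (of its 195.50 mm²) is removed, clipping the outline — area = 247.46 mm²; (rotated 25° about Z; rotation is an isometry so areas/perimeters/island counts are preserved). So its area = 247.46 mm². Layer 7 (z = 0.7): the r=10.5 sphere slices to a regular 8-gon of circumradius 3.770 (√(r²−h²) with h=9.8 from center) (area = (8/2)·3.770²·sin(360°/8) = 40.19 mm²); the r=3.5 sphere at (11, 1) slices to a regular 8-gon of circumradius 2.638 (√(r²−h²) with h=2.3 from center) (area = (8/2)·2.638²·sin(360°/8) = 19.69 mm²); Taking the first minus the rest: starting from the r=10.5 sphere (40.19 mm²), the r=3.5 sphere at (11, 1) misses the remaining region (no effect) — area = 40.19 mm²; the cube at (2.5, 0.5) is not intersected at this z (z outside [3.5, 13]); After the difference (first − rest): none of the subtracted shapes is present at this height, so the result so far is unchanged — area = 40.19 mm²; (whole slice rotated 25° about Z — lengths, areas and connectivity unchanged). So its area = 40.19 mm². Layer 79 is larger (247.46 vs 40.19 mm²).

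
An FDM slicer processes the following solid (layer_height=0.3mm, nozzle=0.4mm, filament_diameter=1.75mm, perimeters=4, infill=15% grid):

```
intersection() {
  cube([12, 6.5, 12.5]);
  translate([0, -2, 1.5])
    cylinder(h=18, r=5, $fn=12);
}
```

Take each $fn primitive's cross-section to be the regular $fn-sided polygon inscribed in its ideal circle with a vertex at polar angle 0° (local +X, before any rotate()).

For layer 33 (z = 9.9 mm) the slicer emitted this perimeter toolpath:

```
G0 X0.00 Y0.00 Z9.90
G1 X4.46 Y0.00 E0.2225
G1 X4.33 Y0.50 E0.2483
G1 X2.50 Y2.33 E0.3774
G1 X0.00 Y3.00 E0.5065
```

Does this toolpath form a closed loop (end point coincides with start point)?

Start point (G0): (0.00, 0.00). End point (last G1): the path does not return to the start — open.

no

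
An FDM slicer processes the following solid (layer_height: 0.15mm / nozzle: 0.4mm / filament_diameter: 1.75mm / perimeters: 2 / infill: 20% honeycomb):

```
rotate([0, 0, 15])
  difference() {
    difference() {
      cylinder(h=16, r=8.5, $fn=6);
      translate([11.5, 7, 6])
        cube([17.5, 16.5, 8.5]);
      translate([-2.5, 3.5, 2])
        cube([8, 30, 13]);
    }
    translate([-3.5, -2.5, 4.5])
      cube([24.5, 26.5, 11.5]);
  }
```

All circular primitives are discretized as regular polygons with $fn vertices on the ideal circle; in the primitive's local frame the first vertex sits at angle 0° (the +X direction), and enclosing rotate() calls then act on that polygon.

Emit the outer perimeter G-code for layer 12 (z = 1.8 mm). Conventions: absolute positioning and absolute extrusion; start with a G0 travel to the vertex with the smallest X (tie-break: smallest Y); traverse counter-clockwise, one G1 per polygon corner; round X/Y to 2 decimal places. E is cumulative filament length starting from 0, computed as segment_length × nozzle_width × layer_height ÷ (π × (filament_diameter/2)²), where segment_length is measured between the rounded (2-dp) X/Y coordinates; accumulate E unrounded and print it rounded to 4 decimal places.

G0 X-8.21 Y-2.20 Z1.80
G1 X-2.20 Y-8.21 E0.2120
G1 X6.01 Y-6.01 E0.4240
G1 X8.21 Y2.20 E0.6361
G1 X2.20 Y8.21 E0.8481
G1 X-6.01 Y6.01 E1.0601
G1 X-8.21 Y-2.20 E1.2721

At z = 1.8 mm: the cylinder: section is a regular 6-gon, circumradius r=8.5; the cube at (11.5, 7) is not intersected at this z (z outside [6, 14.5]); the cube at (-2.5, 3.5) is not intersected at this z (z outside [2, 15]); Taking the first minus the rest: none of the subtracted shapes is present at this height, so the r=8.5 cylinder is unchanged — 1 connected region; the cube at (-3.5, -2.5) is absent (z outside [4.5, 16]); After the difference (first − rest): none of the subtracted shapes is present at this height, so the result so far is unchanged — 1 connected region; (whole slice rotated 15° about Z — lengths, areas and connectivity unchanged). The outline is a single polygon with 6 vertices. Extrusion per mm of travel: 0.4 × 0.15 / (π × 0.875²) = 0.024945. Accumulating E over each segment gives final E = 1.2721.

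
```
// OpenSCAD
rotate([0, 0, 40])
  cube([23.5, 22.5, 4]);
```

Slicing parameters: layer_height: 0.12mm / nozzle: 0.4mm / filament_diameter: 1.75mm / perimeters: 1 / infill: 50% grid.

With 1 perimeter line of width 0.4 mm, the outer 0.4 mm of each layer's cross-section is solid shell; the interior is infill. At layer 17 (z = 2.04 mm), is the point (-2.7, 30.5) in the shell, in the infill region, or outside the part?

outside

At z = 2.04 mm: the cube is present — its section is the full 23.5×22.5 rectangle; (whole slice rotated 40° about Z — lengths, areas and connectivity unchanged). Overall, the cross-section is a single solid region. Undo the 40° rotation: the query point maps to (17.537, 25.100) in the un-rotated model frame. The nearest boundary edge runs (23.50, 22.50)→(0.00, 22.50); distance from the point to it = 2.60 mm. The point is not inside any of the regions above, so it lies outside the cross-section (2.60 mm from the nearest boundary).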